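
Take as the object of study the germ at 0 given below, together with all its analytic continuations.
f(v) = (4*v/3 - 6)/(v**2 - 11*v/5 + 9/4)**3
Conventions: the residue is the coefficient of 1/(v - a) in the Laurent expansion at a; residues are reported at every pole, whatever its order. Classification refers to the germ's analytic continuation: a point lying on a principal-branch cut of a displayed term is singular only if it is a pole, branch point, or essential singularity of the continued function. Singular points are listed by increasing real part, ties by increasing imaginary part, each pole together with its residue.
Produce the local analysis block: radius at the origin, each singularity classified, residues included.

Denominator factor (v**2 - 11*v/5 + 9/4)^3: discriminant -104/25, complex-conjugate roots (11/10) + ((1/5)*sqrt(26))*i and (11/10) - ((1/5)*sqrt(26))*i; poles of order 3, moduli 3/2 and 3/2.
The radius of convergence is the smallest modulus among the singular points: 3/2.
The factor v**2 - 11*v/5 + 9/4 splits as (v - a)(v - a') with a = (11/10) - ((1/5)*sqrt(26))*i, a' = (11/10) + ((1/5)*sqrt(26))*i. At the order-3 pole a set g(v) = (v - a)^3*f(v) = [4*v/3 - 6] / (v - a')^3.
Order-3 pole: residue = g''(a)/2; g''((11/10) - ((1/5)*sqrt(26))*i) = -((10625/35152)*sqrt(26))*i, so the residue is -((10625/70304)*sqrt(26))*i.
The factor v**2 - 11*v/5 + 9/4 splits as (v - a)(v - a') with a = (11/10) + ((1/5)*sqrt(26))*i, a' = (11/10) - ((1/5)*sqrt(26))*i. At the order-3 pole a set g(v) = (v - a)^3*f(v) = [4*v/3 - 6] / (v - a')^3.
Order-3 pole: residue = g''(a)/2; g''((11/10) + ((1/5)*sqrt(26))*i) = ((10625/35152)*sqrt(26))*i, so the residue is ((10625/70304)*sqrt(26))*i.
List the singular points by increasing real part (a conjugate pair: the negative imaginary part first).

Radius of convergence at 0: 3/2.
At (11/10) - ((1/5)*sqrt(26))*i: a pole of order 3; residue -((10625/70304)*sqrt(26))*i.
At (11/10) + ((1/5)*sqrt(26))*i: a pole of order 3; residue ((10625/70304)*sqrt(26))*i.


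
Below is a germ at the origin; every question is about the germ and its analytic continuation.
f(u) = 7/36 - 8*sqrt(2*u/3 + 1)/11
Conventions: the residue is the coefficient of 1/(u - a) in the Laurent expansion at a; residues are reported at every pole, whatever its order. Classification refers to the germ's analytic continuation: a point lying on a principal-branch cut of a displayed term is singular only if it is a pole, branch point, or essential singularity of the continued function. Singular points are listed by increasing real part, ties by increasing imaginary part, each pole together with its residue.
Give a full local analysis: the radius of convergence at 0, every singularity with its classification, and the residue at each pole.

Branch term (-8/11)*sqrt(1 - u/(-3/2)): its argument vanishes at u = -3/2, a square-root branch point, modulus 3/2.
The radius of convergence is the smallest modulus among the singular points: 3/2.

Radius of convergence at 0: 3/2.
At -3/2: an algebraic (square-root) branch point.


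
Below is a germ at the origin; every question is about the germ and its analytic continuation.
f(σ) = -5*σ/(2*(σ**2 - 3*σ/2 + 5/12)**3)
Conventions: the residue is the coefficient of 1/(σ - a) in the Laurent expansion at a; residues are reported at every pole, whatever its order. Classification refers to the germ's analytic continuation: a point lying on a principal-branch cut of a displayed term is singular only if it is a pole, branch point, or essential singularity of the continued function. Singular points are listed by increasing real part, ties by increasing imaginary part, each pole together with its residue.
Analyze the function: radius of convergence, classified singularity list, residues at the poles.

Radius of convergence at 0: 3/4 - (1/12)*sqrt(21).
At 3/4 - (1/12)*sqrt(21): a pole of order 3; residue (3240/343)*sqrt(21).
At 3/4 + (1/12)*sqrt(21): a pole of order 3; residue -(3240/343)*sqrt(21).

Denominator factor (σ**2 - 3*σ/2 + 5/12)^3: discriminant 7/12, real irrational roots 3/4 + (1/12)*sqrt(21) and 3/4 - (1/12)*sqrt(21); poles of order 3, moduli 3/4 + (1/12)*sqrt(21) and 3/4 - (1/12)*sqrt(21).
The radius of convergence is the smallest modulus among the singular points: 3/4 - (1/12)*sqrt(21).
The factor σ**2 - 3*σ/2 + 5/12 splits as (σ - a)(σ - a') with a = 3/4 - (1/12)*sqrt(21), a' = 3/4 + (1/12)*sqrt(21). At the order-3 pole a set g(σ) = (σ - a)^3*f(σ) = [-5*σ/2] / (σ - a')^3.
Order-3 pole: residue = g''(a)/2; g''(3/4 - (1/12)*sqrt(21)) = (6480/343)*sqrt(21), so the residue is (3240/343)*sqrt(21).
The factor σ**2 - 3*σ/2 + 5/12 splits as (σ - a)(σ - a') with a = 3/4 + (1/12)*sqrt(21), a' = 3/4 - (1/12)*sqrt(21). At the order-3 pole a set g(σ) = (σ - a)^3*f(σ) = [-5*σ/2] / (σ - a')^3.
Order-3 pole: residue = g''(a)/2; g''(3/4 + (1/12)*sqrt(21)) = -(6480/343)*sqrt(21), so the residue is -(3240/343)*sqrt(21).
List the singular points by increasing real part (a conjugate pair: the negative imaginary part first).


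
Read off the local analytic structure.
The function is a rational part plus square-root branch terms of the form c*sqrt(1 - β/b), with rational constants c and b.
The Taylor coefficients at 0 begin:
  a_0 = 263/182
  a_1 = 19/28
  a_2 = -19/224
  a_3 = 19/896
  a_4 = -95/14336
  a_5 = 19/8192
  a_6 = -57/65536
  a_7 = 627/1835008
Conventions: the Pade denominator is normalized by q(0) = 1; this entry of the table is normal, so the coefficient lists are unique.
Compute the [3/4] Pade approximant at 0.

The Pade approximant has numerator coefficients [263/182, 4010319/2349256, 1582359/2684864, 87045/1534208]; denominator coefficients [1, 9187/12908, 13665/103264, 1745/413056, -247/3304448].

Taylor coefficients needed (read off): a_0 = 263/182, a_1 = 19/28, a_2 = -19/224, a_3 = 19/896, a_4 = -95/14336, a_5 = 19/8192, a_6 = -57/65536, a_7 = 627/1835008.
Write the denominator as Q(β) = 1 + q1*β + q2*β^2 + q3*β^3 + q4*β^4. Requiring Q*f - P = O(β^8) with deg P <= 3 kills the coefficients of β^4..β^7 in Q*f:
  β^4: a_4 + q1*a_3 + q2*a_2 + q3*a_1 + q4*a_0 = 0, i.e. -95/14336 + (19/896)*q1 + (-19/224)*q2 + (19/28)*q3 + (263/182)*q4 = 0.
  β^5: a_5 + q1*a_4 + q2*a_3 + q3*a_2 + q4*a_1 = 0, i.e. 19/8192 + (-95/14336)*q1 + (19/896)*q2 + (-19/224)*q3 + (19/28)*q4 = 0.
  β^6: a_6 + q1*a_5 + q2*a_4 + q3*a_3 + q4*a_2 = 0, i.e. -57/65536 + (19/8192)*q1 + (-95/14336)*q2 + (19/896)*q3 + (-19/224)*q4 = 0.
  β^7: a_7 + q1*a_6 + q2*a_5 + q3*a_4 + q4*a_3 = 0, i.e. 627/1835008 + (-57/65536)*q1 + (19/8192)*q2 + (-95/14336)*q3 + (19/896)*q4 = 0.
Solving this linear system: q1 = 9187/12908, q2 = 13665/103264, q3 = 1745/413056, q4 = -247/3304448.
The numerator is Q*f truncated at degree 3: P0 = a_0 = 263/182; P1 = a_1 + q1*a_0 = 4010319/2349256; P2 = a_2 + q1*a_1 + q2*a_0 = 1582359/2684864; P3 = a_3 + q1*a_2 + q2*a_1 + q3*a_0 = 87045/1534208.


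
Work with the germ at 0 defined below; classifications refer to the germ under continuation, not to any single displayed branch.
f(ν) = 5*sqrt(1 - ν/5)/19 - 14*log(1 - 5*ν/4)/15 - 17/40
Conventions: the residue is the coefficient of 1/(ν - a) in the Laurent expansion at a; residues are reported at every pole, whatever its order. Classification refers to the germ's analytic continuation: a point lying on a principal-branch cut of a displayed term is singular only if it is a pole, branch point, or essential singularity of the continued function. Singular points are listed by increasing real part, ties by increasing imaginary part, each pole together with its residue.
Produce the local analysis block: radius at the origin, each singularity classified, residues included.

Branch term (5/19)*sqrt(1 - ν/(5)): its argument vanishes at ν = 5, a square-root branch point, modulus 5.
Branch term (-14/15)*log(1 - ν/(4/5)): its argument vanishes at ν = 4/5, a logarithmic branch point, modulus 4/5.
The radius of convergence is the smallest modulus among the singular points: 4/5.
List the singular points by increasing real part (a conjugate pair: the negative imaginary part first).

Radius of convergence at 0: 4/5.
At 4/5: a logarithmic branch point.
At 5: an algebraic (square-root) branch point.


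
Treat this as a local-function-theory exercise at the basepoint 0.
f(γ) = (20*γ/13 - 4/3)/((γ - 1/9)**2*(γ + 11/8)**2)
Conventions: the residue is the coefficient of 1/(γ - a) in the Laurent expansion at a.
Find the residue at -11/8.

The residue is -1721088/1225043.

At the order-2 pole -11/8 set g(γ) = (γ - (-11/8))^2*f(γ) = (20*γ/13 - 4/3)/(γ - 1/9)**2.
Order-2 pole: residue = g'(a); g'(-11/8) = -1721088/1225043, so the residue is -1721088/1225043.


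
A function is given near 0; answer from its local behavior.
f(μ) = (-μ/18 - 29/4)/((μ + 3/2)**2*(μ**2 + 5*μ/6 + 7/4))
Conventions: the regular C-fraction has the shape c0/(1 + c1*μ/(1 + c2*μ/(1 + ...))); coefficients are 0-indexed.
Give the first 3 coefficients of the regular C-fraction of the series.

Taylor coefficients (expand at 0): a_0 = -116/63, a_1 = 13168/3969, a_2 = -247040/83349.
c0 = a_0 = -116/63. Peel one level at a time: if S = 1 + c*μ/S' with S'(0) = 1, then c is the μ-coefficient of S and S' = c*μ/(S - 1).
S_1 = c0/f = 1 + (3292/1827)*μ + (780592/476847)*μ^2 + ...; c1 = 3292/1827.
S_2 = c1*μ/(S_1 - 1) = 1 + (-195148/214803)*μ + ...; c2 = -195148/214803.

The regular C-fraction coefficients are [-116/63, 3292/1827, -195148/214803].


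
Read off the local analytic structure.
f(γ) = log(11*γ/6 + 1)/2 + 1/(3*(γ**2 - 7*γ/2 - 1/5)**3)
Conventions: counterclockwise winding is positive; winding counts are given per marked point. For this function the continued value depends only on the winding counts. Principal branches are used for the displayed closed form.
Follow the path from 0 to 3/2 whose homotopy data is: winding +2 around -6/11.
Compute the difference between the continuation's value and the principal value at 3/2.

The rational part is single-valued and drops out of the difference; each branch term changes only by its own monodromy.
(1/2)*log(1 - γ/(-6/11)): each positive loop around -6/11 adds 2*pi*i to the log, so winding +2 contributes (1/2)*(2)*2*pi*i = (2)*pi*i.
Summing the contributions at γ = 3/2 gives (2)*pi*i.

Continued minus principal equals (2)*pi*i.


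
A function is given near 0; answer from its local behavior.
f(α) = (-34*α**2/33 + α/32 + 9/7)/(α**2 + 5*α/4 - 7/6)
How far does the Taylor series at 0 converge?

Denominator factor (α**2 + 5*α/4 - 7/6): discriminant 299/48, real irrational roots -5/8 + (1/24)*sqrt(897) and -5/8 - (1/24)*sqrt(897); poles of order 1, moduli -5/8 + (1/24)*sqrt(897) and 5/8 + (1/24)*sqrt(897).
The radius of convergence is the smallest modulus among the singular points: -5/8 + (1/24)*sqrt(897).

The radius of convergence is -5/8 + (1/24)*sqrt(897).


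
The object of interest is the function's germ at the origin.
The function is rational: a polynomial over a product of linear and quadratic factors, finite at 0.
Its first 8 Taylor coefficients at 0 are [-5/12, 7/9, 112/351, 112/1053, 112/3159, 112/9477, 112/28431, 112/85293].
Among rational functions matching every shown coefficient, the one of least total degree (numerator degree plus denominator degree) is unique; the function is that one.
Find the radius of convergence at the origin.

The radius of convergence is 3.

No rational of total degree below 3 reproduces all 8 coefficients; solving the [2/1] Pade equations on them gives f(δ) = (-7*δ**2/39 - 11*δ/4 + 5/4)/(δ - 3), whose expansion matches every shown term.
Denominator factor (δ - 3): pole of order 1 at 3, modulus 3.
The radius of convergence is the smallest modulus among the singular points: 3.


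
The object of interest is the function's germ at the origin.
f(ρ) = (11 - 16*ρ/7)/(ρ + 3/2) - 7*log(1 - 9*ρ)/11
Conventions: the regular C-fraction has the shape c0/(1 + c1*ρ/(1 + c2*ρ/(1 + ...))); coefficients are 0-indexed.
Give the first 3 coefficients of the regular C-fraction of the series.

The regular C-fraction coefficients are [22/3, 475/5082, 17599618/402325].

Taylor coefficients (expand at 0): a_0 = 22/3, a_1 = -475/693, a_2 = 124939/4158.
c0 = a_0 = 22/3. Peel one level at a time: if S = 1 + c*ρ/S' with S'(0) = 1, then c is the ρ-coefficient of S and S' = c*ρ/(S - 1).
S_1 = c0/f = 1 + (475/5082)*ρ + (-8799809/2152227)*ρ^2 + ...; c1 = 475/5082.
S_2 = c1*ρ/(S_1 - 1) = 1 + (17599618/402325)*ρ + ...; c2 = 17599618/402325.


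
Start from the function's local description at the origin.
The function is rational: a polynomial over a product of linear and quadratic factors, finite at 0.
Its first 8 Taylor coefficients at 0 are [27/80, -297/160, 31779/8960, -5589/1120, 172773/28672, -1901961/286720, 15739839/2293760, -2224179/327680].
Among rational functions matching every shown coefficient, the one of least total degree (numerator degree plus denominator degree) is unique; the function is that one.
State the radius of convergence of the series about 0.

No rational of total degree below 5 reproduces all 8 coefficients; solving the [2/3] Pade equations on them gives f(u) = (-u**2/7 - 13*u/5 + 4/5)/(u + 4/3)**3, whose expansion matches every shown term.
Denominator factor (u + 4/3)^3: pole of order 3 at -4/3, modulus 4/3.
The radius of convergence is the smallest modulus among the singular points: 4/3.

The radius of convergence is 4/3.


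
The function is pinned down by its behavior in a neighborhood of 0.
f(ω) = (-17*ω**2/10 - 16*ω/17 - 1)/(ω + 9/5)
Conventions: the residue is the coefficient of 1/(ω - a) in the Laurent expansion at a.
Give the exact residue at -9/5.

The residue is -20459/4250.

At the order-1 pole -9/5 set g(ω) = (ω - (-9/5))*f(ω) = -17*ω**2/10 - 16*ω/17 - 1.
Simple pole: residue = g(a) at a = -9/5, which is -20459/4250.


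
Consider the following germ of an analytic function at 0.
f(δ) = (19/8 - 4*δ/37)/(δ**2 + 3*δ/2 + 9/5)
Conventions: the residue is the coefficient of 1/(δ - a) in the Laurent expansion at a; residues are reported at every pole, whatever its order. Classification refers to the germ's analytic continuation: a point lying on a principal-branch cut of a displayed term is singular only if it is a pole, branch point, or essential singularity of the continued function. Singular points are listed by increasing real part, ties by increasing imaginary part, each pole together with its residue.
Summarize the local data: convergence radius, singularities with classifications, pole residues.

Radius of convergence at 0: (3/5)*sqrt(5).
At (-3/4) - ((3/20)*sqrt(55))*i: a pole of order 1; residue (-2/37) + ((727/4884)*sqrt(55))*i.
At (-3/4) + ((3/20)*sqrt(55))*i: a pole of order 1; residue (-2/37) - ((727/4884)*sqrt(55))*i.

Denominator factor (δ**2 + 3*δ/2 + 9/5): discriminant -99/20, complex-conjugate roots (-3/4) + ((3/20)*sqrt(55))*i and (-3/4) - ((3/20)*sqrt(55))*i; poles of order 1, moduli (3/5)*sqrt(5) and (3/5)*sqrt(5).
The radius of convergence is the smallest modulus among the singular points: (3/5)*sqrt(5).
The factor δ**2 + 3*δ/2 + 9/5 splits as (δ - a)(δ - a') with a = (-3/4) - ((3/20)*sqrt(55))*i, a' = (-3/4) + ((3/20)*sqrt(55))*i. At the order-1 pole a set g(δ) = (δ - a)*f(δ) = [19/8 - 4*δ/37] / (δ - a').
Simple pole: residue = g(a) at a = (-3/4) - ((3/20)*sqrt(55))*i, which is (-2/37) + ((727/4884)*sqrt(55))*i.
The factor δ**2 + 3*δ/2 + 9/5 splits as (δ - a)(δ - a') with a = (-3/4) + ((3/20)*sqrt(55))*i, a' = (-3/4) - ((3/20)*sqrt(55))*i. At the order-1 pole a set g(δ) = (δ - a)*f(δ) = [19/8 - 4*δ/37] / (δ - a').
Simple pole: residue = g(a) at a = (-3/4) + ((3/20)*sqrt(55))*i, which is (-2/37) - ((727/4884)*sqrt(55))*i.
List the singular points by increasing real part (a conjugate pair: the negative imaginary part first).


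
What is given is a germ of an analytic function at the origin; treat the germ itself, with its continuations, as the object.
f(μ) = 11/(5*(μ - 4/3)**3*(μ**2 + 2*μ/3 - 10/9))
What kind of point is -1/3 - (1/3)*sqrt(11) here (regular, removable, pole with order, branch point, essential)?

The denominator factor μ**2 + 2*μ/3 - 10/9 vanishes at -1/3 - (1/3)*sqrt(11) and appears to the power 1; the numerator there equals 11/5, nonzero, and no other factor vanishes.
Hence a pole whose order is the multiplicity, 1.

The point is a pole of order 1.


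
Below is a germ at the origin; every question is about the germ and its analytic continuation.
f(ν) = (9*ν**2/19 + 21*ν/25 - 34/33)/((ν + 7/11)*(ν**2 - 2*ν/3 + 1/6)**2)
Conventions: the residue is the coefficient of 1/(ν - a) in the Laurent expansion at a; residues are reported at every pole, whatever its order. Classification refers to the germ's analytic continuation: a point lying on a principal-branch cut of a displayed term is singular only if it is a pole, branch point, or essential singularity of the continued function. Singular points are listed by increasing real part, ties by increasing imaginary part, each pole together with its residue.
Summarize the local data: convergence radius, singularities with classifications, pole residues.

Radius of convergence at 0: (1/6)*sqrt(6).
At -7/11: a pole of order 1; residue -114584096/82765425.
At (1/3) - ((1/6)*sqrt(2))*i: a pole of order 2; residue (57292048/82765425) - ((1764604427/165530850)*sqrt(2))*i.
At (1/3) + ((1/6)*sqrt(2))*i: a pole of order 2; residue (57292048/82765425) + ((1764604427/165530850)*sqrt(2))*i.


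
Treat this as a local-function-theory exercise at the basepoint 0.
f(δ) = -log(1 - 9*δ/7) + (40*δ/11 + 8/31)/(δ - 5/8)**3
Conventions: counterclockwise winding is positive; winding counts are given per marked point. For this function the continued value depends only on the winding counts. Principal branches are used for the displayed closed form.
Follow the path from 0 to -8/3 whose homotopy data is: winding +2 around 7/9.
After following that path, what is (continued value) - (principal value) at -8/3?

Continued minus principal equals -(4)*pi*i.

The rational part is single-valued and drops out of the difference; each branch term changes only by its own monodromy.
(-1)*log(1 - δ/(7/9)): each positive loop around 7/9 adds 2*pi*i to the log, so winding +2 contributes (-1)*(2)*2*pi*i = -(4)*pi*i.
Summing the contributions at δ = -8/3 gives -(4)*pi*i.


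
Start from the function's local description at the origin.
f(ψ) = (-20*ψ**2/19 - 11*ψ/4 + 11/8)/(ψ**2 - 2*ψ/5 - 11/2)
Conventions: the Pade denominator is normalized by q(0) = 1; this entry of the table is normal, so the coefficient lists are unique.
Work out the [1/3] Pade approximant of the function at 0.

Taylor coefficients needed (expand at 0): a_0 = -1/4, a_1 = 57/110, a_2 = 12443/114950, a_3 = 272939/3161125, a_4 = 2330069/173861875.
Write the denominator as Q(ψ) = 1 + q1*ψ + q2*ψ^2 + q3*ψ^3. Requiring Q*f - P = O(ψ^5) with deg P <= 1 kills the coefficients of ψ^2..ψ^4 in Q*f:
  ψ^2: a_2 + q1*a_1 + q2*a_0 = 0, i.e. 12443/114950 + (57/110)*q1 + (-1/4)*q2 = 0.
  ψ^3: a_3 + q1*a_2 + q2*a_1 + q3*a_0 = 0, i.e. 272939/3161125 + (12443/114950)*q1 + (57/110)*q2 + (-1/4)*q3 = 0.
  ψ^4: a_4 + q1*a_3 + q2*a_2 + q3*a_1 = 0, i.e. 2330069/173861875 + (272939/3161125)*q1 + (12443/114950)*q2 + (57/110)*q3 = 0.
Solving this linear system: q1 = -8460084/33169345, q2 = -634702/6633869, q3 = 50776160/1386478621.
The numerator is Q*f truncated at degree 1: P0 = a_0 = -1/4; P1 = a_1 + q1*a_0 = 701919/1206158.

The Pade approximant has numerator coefficients [-1/4, 701919/1206158]; denominator coefficients [1, -8460084/33169345, -634702/6633869, 50776160/1386478621].


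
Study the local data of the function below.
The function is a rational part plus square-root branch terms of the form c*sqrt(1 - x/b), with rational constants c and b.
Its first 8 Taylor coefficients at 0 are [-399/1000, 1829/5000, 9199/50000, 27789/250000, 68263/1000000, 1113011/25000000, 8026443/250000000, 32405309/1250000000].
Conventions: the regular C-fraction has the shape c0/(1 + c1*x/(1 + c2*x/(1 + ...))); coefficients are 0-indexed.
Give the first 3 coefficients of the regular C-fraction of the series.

Taylor coefficients (read off): a_0 = -399/1000, a_1 = 1829/5000, a_2 = 9199/50000.
c0 = a_0 = -399/1000. Peel one level at a time: if S = 1 + c*x/S' with S'(0) = 1, then c is the x-coefficient of S and S' = c*x/(S - 1).
S_1 = c0/f = 1 + (1829/1995)*x + (10360883/7960050)*x^2 + ...; c1 = 1829/1995.
S_2 = c1*x/(S_1 - 1) = 1 + (-10360883/7297710)*x + ...; c2 = -10360883/7297710.

The regular C-fraction coefficients are [-399/1000, 1829/1995, -10360883/7297710].


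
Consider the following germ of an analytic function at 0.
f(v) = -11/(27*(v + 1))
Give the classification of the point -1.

The denominator factor v + 1 vanishes at -1 and appears to the power 1; the numerator there equals -11/27, nonzero, and no other factor vanishes.
Hence a pole whose order is the multiplicity, 1.

The point is a pole of order 1.


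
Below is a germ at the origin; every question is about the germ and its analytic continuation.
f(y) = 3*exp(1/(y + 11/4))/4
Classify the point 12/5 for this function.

There is no denominator, hence no pole anywhere.
The essential point of exp(1/(y - (-11/4))) is -11/4, not 12/5.
So the germ continues analytically to 12/5.

The point is a regular point.


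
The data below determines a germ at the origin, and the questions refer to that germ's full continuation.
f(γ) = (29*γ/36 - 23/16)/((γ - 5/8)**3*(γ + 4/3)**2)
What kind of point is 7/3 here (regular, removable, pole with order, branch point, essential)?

Denominator factors: γ + 4/3 = 11/3 at γ = 7/3; γ - 5/8 = 41/24 at γ = 7/3 — none vanishes.
So the germ continues analytically to 7/3.

The point is a regular point.


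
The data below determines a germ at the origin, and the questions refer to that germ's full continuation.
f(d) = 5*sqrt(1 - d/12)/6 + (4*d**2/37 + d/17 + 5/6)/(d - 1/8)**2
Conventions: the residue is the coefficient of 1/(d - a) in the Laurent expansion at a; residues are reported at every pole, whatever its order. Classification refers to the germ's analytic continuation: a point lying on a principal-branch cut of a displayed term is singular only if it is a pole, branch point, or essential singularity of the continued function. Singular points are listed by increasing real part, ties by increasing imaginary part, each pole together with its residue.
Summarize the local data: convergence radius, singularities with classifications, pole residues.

Radius of convergence at 0: 1/8.
At 1/8: a pole of order 2; residue 54/629.
At 12: an algebraic (square-root) branch point.

Denominator factor (d - 1/8)^2: pole of order 2 at 1/8, modulus 1/8.
Branch term (5/6)*sqrt(1 - d/(12)): its argument vanishes at d = 12, a square-root branch point, modulus 12.
The radius of convergence is the smallest modulus among the singular points: 1/8.
The branch term is analytic at 1/8 and contributes nothing to the residue; only the rational part matters.
At the order-2 pole 1/8 set g(d) = (d - (1/8))^2*(rational part) = 4*d**2/37 + d/17 + 5/6.
Order-2 pole: residue = g'(a); g'(1/8) = 54/629, so the residue is 54/629.
List the singular points by increasing real part (a conjugate pair: the negative imaginary part first).


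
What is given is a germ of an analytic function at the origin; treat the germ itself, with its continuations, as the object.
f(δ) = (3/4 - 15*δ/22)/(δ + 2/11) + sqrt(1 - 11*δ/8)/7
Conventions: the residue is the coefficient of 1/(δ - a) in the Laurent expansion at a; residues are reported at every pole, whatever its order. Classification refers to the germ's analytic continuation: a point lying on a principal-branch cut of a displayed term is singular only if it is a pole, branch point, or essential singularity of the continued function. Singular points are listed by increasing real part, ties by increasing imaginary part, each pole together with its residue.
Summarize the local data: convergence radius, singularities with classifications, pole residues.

Radius of convergence at 0: 2/11.
At -2/11: a pole of order 1; residue 423/484.
At 8/11: an algebraic (square-root) branch point.

Denominator factor (δ + 2/11): pole of order 1 at -2/11, modulus 2/11.
Branch term (1/7)*sqrt(1 - δ/(8/11)): its argument vanishes at δ = 8/11, a square-root branch point, modulus 8/11.
The radius of convergence is the smallest modulus among the singular points: 2/11.
The branch term is analytic at -2/11 and contributes nothing to the residue; only the rational part matters.
At the order-1 pole -2/11 set g(δ) = (δ - (-2/11))*(rational part) = 3/4 - 15*δ/22.
Simple pole: residue = g(a) at a = -2/11, which is 423/484.
List the singular points by increasing real part (a conjugate pair: the negative imaginary part first).


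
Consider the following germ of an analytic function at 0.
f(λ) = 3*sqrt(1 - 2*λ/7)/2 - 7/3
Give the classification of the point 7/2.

The point is an algebraic (square-root) branch point.

The term (3/2)*sqrt(1 - λ/(7/2)) has argument 1 - 7/2/(7/2) = 0 at 7/2: a square-root (algebraic, two-sheeted) branch point; the remaining terms are analytic or single-valued there.


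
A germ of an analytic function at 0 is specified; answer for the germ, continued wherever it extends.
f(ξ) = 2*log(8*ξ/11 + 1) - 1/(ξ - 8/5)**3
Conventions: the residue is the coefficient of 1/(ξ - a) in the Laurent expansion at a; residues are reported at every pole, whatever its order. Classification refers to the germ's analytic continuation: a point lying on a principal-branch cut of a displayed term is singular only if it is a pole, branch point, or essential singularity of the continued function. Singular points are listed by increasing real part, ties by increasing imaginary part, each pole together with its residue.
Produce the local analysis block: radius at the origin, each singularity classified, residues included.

Denominator factor (ξ - 8/5)^3: pole of order 3 at 8/5, modulus 8/5.
Branch term (2)*log(1 - ξ/(-11/8)): its argument vanishes at ξ = -11/8, a logarithmic branch point, modulus 11/8.
The radius of convergence is the smallest modulus among the singular points: 11/8.
The branch term is analytic at 8/5 and contributes nothing to the residue; only the rational part matters.
At the order-3 pole 8/5 set g(ξ) = (ξ - (8/5))^3*(rational part) = -1.
Order-3 pole: residue = g''(a)/2; g''(8/5) = 0, so the residue is 0.
List the singular points by increasing real part (a conjugate pair: the negative imaginary part first).

Radius of convergence at 0: 11/8.
At -11/8: a logarithmic branch point.
At 8/5: a pole of order 3; residue 0.


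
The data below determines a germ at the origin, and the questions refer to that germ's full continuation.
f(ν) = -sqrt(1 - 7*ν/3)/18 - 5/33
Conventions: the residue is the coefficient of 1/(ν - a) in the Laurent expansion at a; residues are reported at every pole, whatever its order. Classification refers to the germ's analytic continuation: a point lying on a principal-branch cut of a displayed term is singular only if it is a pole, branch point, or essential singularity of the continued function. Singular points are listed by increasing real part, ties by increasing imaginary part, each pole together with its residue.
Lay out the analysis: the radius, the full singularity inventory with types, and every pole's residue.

Branch term (-1/18)*sqrt(1 - ν/(3/7)): its argument vanishes at ν = 3/7, a square-root branch point, modulus 3/7.
The radius of convergence is the smallest modulus among the singular points: 3/7.

Radius of convergence at 0: 3/7.
At 3/7: an algebraic (square-root) branch point.


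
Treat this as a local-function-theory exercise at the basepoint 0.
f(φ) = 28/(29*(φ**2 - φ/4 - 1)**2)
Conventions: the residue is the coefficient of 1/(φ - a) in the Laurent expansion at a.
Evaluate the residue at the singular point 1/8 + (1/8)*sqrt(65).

The factor φ**2 - φ/4 - 1 splits as (φ - a)(φ - a') with a = 1/8 + (1/8)*sqrt(65), a' = 1/8 - (1/8)*sqrt(65). At the order-2 pole a set g(φ) = (φ - a)^2*f(φ) = [28/29] / (φ - a')^2.
Order-2 pole: residue = g'(a); g'(1/8 + (1/8)*sqrt(65)) = -(3584/122525)*sqrt(65), so the residue is -(3584/122525)*sqrt(65).

The residue is -(3584/122525)*sqrt(65).


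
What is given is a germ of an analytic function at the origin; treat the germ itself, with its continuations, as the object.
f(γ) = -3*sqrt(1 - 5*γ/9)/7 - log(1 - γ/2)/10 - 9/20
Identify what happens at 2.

The term (-1/10)*log(1 - γ/(2)) has argument 1 - 2/(2) = 0 at 2: a logarithmic (infinitely-sheeted) branch point; the remaining terms are analytic or single-valued there.

The point is a logarithmic branch point.


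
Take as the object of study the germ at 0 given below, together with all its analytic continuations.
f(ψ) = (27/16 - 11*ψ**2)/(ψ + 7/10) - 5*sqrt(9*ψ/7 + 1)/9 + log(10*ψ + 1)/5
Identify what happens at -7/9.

The point is an algebraic (square-root) branch point.

The term (-5/9)*sqrt(1 - ψ/(-7/9)) has argument 1 - -7/9/(-7/9) = 0 at -7/9: a square-root (algebraic, two-sheeted) branch point; the remaining terms are analytic or single-valued there.


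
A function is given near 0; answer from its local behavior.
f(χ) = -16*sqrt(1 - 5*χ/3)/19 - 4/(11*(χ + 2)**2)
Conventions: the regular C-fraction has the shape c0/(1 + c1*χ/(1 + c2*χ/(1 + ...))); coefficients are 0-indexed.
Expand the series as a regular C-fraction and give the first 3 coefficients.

Taylor coefficients (expand at 0): a_0 = -195/209, a_1 = 497/627, a_2 = 1687/7524.
c0 = a_0 = -195/209. Peel one level at a time: if S = 1 + c*χ/S' with S'(0) = 1, then c is the χ-coefficient of S and S' = c*χ/(S - 1).
S_1 = c0/f = 1 + (497/585)*χ + (1317001/1368900)*χ^2 + ...; c1 = 497/585.
S_2 = c1*χ/(S_1 - 1) = 1 + (-188143/166140)*χ + ...; c2 = -188143/166140.

The regular C-fraction coefficients are [-195/209, 497/585, -188143/166140].


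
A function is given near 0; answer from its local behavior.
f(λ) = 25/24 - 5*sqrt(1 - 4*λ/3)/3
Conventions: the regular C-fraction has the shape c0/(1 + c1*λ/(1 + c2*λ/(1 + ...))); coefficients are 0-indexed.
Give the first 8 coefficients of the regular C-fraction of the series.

The regular C-fraction coefficients are [-5/8, 16/9, -19/9, -1/19, -35/57, -19/105, -17/35, -35/153].

Taylor coefficients (expand at 0): a_0 = -5/8, a_1 = 10/9, a_2 = 10/27, a_3 = 20/81, a_4 = 50/243, a_5 = 140/729, a_6 = 140/729, a_7 = 440/2187.
c0 = a_0 = -5/8. Peel one level at a time: if S = 1 + c*λ/S' with S'(0) = 1, then c is the λ-coefficient of S and S' = c*λ/(S - 1).
S_1 = c0/f = 1 + (16/9)*λ + (304/81)*λ^2 + ...; c1 = 16/9.
S_2 = c1*λ/(S_1 - 1) = 1 + (-19/9)*λ + (-1/9)*λ^2 + ...; c2 = -19/9.
S_3 = c2*λ/(S_2 - 1) = 1 + (-1/19)*λ + (-35/1083)*λ^2 + ...; c3 = -1/19.
S_4 = c3*λ/(S_3 - 1) = 1 + (-35/57)*λ + (-1/9)*λ^2 + ...; c4 = -35/57.
S_5 = c4*λ/(S_4 - 1) = 1 + (-19/105)*λ + (-323/3675)*λ^2 + ...; c5 = -19/105.
S_6 = c5*λ/(S_5 - 1) = 1 + (-17/35)*λ + (-1/9)*λ^2 + ...; c6 = -17/35.
S_7 = c6*λ/(S_6 - 1) = 1 + (-35/153)*λ + ...; c7 = -35/153.


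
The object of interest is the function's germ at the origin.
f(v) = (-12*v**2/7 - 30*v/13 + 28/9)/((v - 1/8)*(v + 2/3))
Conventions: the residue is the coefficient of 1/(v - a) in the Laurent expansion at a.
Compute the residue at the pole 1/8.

At the order-1 pole 1/8 set g(v) = (v - (1/8))*f(v) = (-12*v**2/7 - 30*v/13 + 28/9)/(v + 2/3).
Simple pole: residue = g(a) at a = 1/8, which is 36637/10374.

The residue is 36637/10374.


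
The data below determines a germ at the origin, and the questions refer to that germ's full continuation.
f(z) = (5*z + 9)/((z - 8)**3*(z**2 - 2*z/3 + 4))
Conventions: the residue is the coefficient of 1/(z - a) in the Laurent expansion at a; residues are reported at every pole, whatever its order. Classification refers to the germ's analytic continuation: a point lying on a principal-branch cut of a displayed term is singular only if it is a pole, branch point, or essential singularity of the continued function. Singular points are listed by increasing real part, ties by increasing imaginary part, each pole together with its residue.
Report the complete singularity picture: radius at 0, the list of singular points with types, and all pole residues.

Radius of convergence at 0: 2.
At (1/3) - ((1/3)*sqrt(35))*i: a pole of order 1; residue (-12303/1661168) - ((2529/29070440)*sqrt(35))*i.
At (1/3) + ((1/3)*sqrt(35))*i: a pole of order 1; residue (-12303/1661168) + ((2529/29070440)*sqrt(35))*i.
At 8: a pole of order 3; residue 12303/830584.

Denominator factor (z - 8)^3: pole of order 3 at 8, modulus 8.
Denominator factor (z**2 - 2*z/3 + 4): discriminant -140/9, complex-conjugate roots (1/3) + ((1/3)*sqrt(35))*i and (1/3) - ((1/3)*sqrt(35))*i; poles of order 1, moduli 2 and 2.
The radius of convergence is the smallest modulus among the singular points: 2.
The factor z**2 - 2*z/3 + 4 splits as (z - a)(z - a') with a = (1/3) - ((1/3)*sqrt(35))*i, a' = (1/3) + ((1/3)*sqrt(35))*i. At the order-1 pole a set g(z) = (z - a)*f(z) = [(5*z + 9)/(z - 8)**3] / (z - a').
Simple pole: residue = g(a) at a = (1/3) - ((1/3)*sqrt(35))*i, which is (-12303/1661168) - ((2529/29070440)*sqrt(35))*i.
The factor z**2 - 2*z/3 + 4 splits as (z - a)(z - a') with a = (1/3) + ((1/3)*sqrt(35))*i, a' = (1/3) - ((1/3)*sqrt(35))*i. At the order-1 pole a set g(z) = (z - a)*f(z) = [(5*z + 9)/(z - 8)**3] / (z - a').
Simple pole: residue = g(a) at a = (1/3) + ((1/3)*sqrt(35))*i, which is (-12303/1661168) + ((2529/29070440)*sqrt(35))*i.
At the order-3 pole 8 set g(z) = (z - (8))^3*f(z) = (5*z + 9)/(z**2 - 2*z/3 + 4).
Order-3 pole: residue = g''(a)/2; g''(8) = 12303/415292, so the residue is 12303/830584.
List the singular points by increasing real part (a conjugate pair: the negative imaginary part first).


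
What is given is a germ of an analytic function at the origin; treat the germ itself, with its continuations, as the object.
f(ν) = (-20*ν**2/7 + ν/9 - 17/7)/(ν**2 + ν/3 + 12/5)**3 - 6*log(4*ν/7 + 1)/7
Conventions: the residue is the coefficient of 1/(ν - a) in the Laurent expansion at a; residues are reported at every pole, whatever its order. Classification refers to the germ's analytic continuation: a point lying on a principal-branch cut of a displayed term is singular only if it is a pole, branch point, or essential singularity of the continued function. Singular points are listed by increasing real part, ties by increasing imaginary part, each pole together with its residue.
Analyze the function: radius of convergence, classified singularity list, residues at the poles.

Denominator factor (ν**2 + ν/3 + 12/5)^3: discriminant -427/45, complex-conjugate roots (-1/6) + ((1/30)*sqrt(2135))*i and (-1/6) - ((1/30)*sqrt(2135))*i; poles of order 3, moduli (2/5)*sqrt(15) and (2/5)*sqrt(15).
Branch term (-6/7)*log(1 - ν/(-7/4)): its argument vanishes at ν = -7/4, a logarithmic branch point, modulus 7/4.
The radius of convergence is the smallest modulus among the singular points: (2/5)*sqrt(15).
The branch term is analytic at (-1/6) - ((1/30)*sqrt(2135))*i and contributes nothing to the residue; only the rational part matters.
The factor ν**2 + ν/3 + 12/5 splits as (ν - a)(ν - a') with a = (-1/6) - ((1/30)*sqrt(2135))*i, a' = (-1/6) + ((1/30)*sqrt(2135))*i. At the order-3 pole a set g(ν) = (ν - a)^3*(rational part) = [-20*ν**2/7 + ν/9 - 17/7] / (ν - a')^3.
Order-3 pole: residue = g''(a)/2; g''((-1/6) - ((1/30)*sqrt(2135))*i) = -((2442150/544981381)*sqrt(2135))*i, so the residue is -((1221075/544981381)*sqrt(2135))*i.
The branch term is analytic at (-1/6) + ((1/30)*sqrt(2135))*i and contributes nothing to the residue; only the rational part matters.
The factor ν**2 + ν/3 + 12/5 splits as (ν - a)(ν - a') with a = (-1/6) + ((1/30)*sqrt(2135))*i, a' = (-1/6) - ((1/30)*sqrt(2135))*i. At the order-3 pole a set g(ν) = (ν - a)^3*(rational part) = [-20*ν**2/7 + ν/9 - 17/7] / (ν - a')^3.
Order-3 pole: residue = g''(a)/2; g''((-1/6) + ((1/30)*sqrt(2135))*i) = ((2442150/544981381)*sqrt(2135))*i, so the residue is ((1221075/544981381)*sqrt(2135))*i.
List the singular points by increasing real part (a conjugate pair: the negative imaginary part first).

Radius of convergence at 0: (2/5)*sqrt(15).
At -7/4: a logarithmic branch point.
At (-1/6) - ((1/30)*sqrt(2135))*i: a pole of order 3; residue -((1221075/544981381)*sqrt(2135))*i.
At (-1/6) + ((1/30)*sqrt(2135))*i: a pole of order 3; residue ((1221075/544981381)*sqrt(2135))*i.


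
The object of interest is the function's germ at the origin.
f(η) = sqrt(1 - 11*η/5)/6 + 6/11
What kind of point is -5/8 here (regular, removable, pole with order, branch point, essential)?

The point is a regular point.

There is no denominator, hence no pole anywhere.
Branch term sqrt(1 - η/(5/11)): argument at -5/8 is 19/8, nonzero, so -5/8 is not its branch point (a point on a principal cut is still regular for the continued germ).
So the germ continues analytically to -5/8.


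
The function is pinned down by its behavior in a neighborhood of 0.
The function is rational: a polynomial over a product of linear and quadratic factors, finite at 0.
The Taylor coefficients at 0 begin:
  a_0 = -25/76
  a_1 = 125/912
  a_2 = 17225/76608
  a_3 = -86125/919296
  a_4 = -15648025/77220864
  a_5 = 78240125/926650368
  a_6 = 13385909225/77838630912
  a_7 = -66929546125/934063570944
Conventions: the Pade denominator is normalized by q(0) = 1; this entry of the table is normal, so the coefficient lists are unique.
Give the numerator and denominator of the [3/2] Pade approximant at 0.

Taylor coefficients needed (read off): a_0 = -25/76, a_1 = 125/912, a_2 = 17225/76608, a_3 = -86125/919296, a_4 = -15648025/77220864, a_5 = 78240125/926650368.
Write the denominator as Q(v) = 1 + q1*v + q2*v^2. Requiring Q*f - P = O(v^6) with deg P <= 3 kills the coefficients of v^4..v^5 in Q*f:
  v^4: a_4 + q1*a_3 + q2*a_2 = 0, i.e. -15648025/77220864 + (-86125/919296)*q1 + (17225/76608)*q2 = 0.
  v^5: a_5 + q1*a_4 + q2*a_3 = 0, i.e. 78240125/926650368 + (-15648025/77220864)*q1 + (-86125/919296)*q2 = 0.
Solving this linear system: q1 = 0, q2 = 625921/694512.
The numerator is Q*f truncated at degree 3: P0 = a_0 = -25/76; P1 = a_1 + q1*a_0 = 125/912; P2 = a_2 + q1*a_1 + q2*a_0 = -1875/26182; P3 = a_3 + q1*a_2 + q2*a_1 = 3125/104728.

The Pade approximant has numerator coefficients [-25/76, 125/912, -1875/26182, 3125/104728]; denominator coefficients [1, 0, 625921/694512].


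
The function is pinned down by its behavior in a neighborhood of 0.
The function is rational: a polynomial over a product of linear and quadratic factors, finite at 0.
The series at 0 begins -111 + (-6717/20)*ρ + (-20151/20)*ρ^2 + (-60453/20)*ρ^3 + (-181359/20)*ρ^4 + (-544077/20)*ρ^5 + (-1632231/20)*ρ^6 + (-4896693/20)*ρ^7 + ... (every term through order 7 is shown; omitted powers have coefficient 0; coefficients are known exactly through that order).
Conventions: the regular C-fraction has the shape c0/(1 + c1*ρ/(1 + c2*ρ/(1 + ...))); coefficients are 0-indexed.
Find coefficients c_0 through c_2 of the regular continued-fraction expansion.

Taylor coefficients (read off): a_0 = -111, a_1 = -6717/20, a_2 = -20151/20.
c0 = a_0 = -111. Peel one level at a time: if S = 1 + c*ρ/S' with S'(0) = 1, then c is the ρ-coefficient of S and S' = c*ρ/(S - 1).
S_1 = c0/f = 1 + (-2239/740)*ρ + (42541/547600)*ρ^2 + ...; c1 = -2239/740.
S_2 = c1*ρ/(S_1 - 1) = 1 + (19/740)*ρ + ...; c2 = 19/740.

The regular C-fraction coefficients are [-111, -2239/740, 19/740].


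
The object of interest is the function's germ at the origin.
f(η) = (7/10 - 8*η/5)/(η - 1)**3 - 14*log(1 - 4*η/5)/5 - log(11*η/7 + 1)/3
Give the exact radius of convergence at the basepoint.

The radius of convergence is 7/11.

Denominator factor (η - 1)^3: pole of order 3 at 1, modulus 1.
Branch term (-1/3)*log(1 - η/(-7/11)): its argument vanishes at η = -7/11, a logarithmic branch point, modulus 7/11.
Branch term (-14/5)*log(1 - η/(5/4)): its argument vanishes at η = 5/4, a logarithmic branch point, modulus 5/4.
The radius of convergence is the smallest modulus among the singular points: 7/11.


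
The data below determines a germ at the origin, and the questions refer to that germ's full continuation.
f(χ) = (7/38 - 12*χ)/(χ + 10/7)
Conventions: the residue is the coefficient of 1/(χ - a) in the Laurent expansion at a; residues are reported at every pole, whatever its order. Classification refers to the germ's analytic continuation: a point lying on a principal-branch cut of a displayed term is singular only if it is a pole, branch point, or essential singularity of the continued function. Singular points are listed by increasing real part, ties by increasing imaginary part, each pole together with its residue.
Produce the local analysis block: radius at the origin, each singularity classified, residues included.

Radius of convergence at 0: 10/7.
At -10/7: a pole of order 1; residue 4609/266.

Denominator factor (χ + 10/7): pole of order 1 at -10/7, modulus 10/7.
The radius of convergence is the smallest modulus among the singular points: 10/7.
At the order-1 pole -10/7 set g(χ) = (χ - (-10/7))*f(χ) = 7/38 - 12*χ.
Simple pole: residue = g(a) at a = -10/7, which is 4609/266.
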